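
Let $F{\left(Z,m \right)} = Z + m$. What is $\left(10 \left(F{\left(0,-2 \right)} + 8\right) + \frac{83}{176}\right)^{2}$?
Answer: $\frac{113273449}{30976} \approx 3656.8$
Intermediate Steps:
$\left(10 \left(F{\left(0,-2 \right)} + 8\right) + \frac{83}{176}\right)^{2} = \left(10 \left(\left(0 - 2\right) + 8\right) + \frac{83}{176}\right)^{2} = \left(10 \left(-2 + 8\right) + 83 \cdot \frac{1}{176}\right)^{2} = \left(10 \cdot 6 + \frac{83}{176}\right)^{2} = \left(60 + \frac{83}{176}\right)^{2} = \left(\frac{10643}{176}\right)^{2} = \frac{113273449}{30976}$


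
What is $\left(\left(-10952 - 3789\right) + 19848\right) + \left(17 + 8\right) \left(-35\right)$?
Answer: $4232$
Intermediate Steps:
$\left(\left(-10952 - 3789\right) + 19848\right) + \left(17 + 8\right) \left(-35\right) = \left(-14741 + 19848\right) + 25 \left(-35\right) = 5107 - 875 = 4232$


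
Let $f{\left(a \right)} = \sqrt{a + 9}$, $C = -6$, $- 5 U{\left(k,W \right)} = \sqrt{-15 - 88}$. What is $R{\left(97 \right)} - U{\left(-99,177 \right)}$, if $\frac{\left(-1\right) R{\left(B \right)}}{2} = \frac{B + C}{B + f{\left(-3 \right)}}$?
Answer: $- \frac{17654}{9403} + \frac{182 \sqrt{6}}{9403} + \frac{i \sqrt{103}}{5} \approx -1.8301 + 2.0298 i$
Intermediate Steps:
$U{\left(k,W \right)} = - \frac{i \sqrt{103}}{5}$ ($U{\left(k,W \right)} = - \frac{\sqrt{-15 - 88}}{5} = - \frac{\sqrt{-103}}{5} = - \frac{i \sqrt{103}}{5}$)
$f{\left(a \right)} = \sqrt{9 + a}$
$R{\left(B \right)} = - \frac{2 \left(-6 + B\right)}{B + \sqrt{6}}$ ($R{\left(B \right)} = - 2 \frac{B - 6}{B + \sqrt{9 - 3}} = - 2 \frac{-6 + B}{B + \sqrt{6}} = - \frac{2 \left(-6 + B\right)}{B + \sqrt{6}}$)
$R{\left(97 \right)} - U{\left(-99,177 \right)} = \frac{2 \left(6 - 97\right)}{97 + \sqrt{6}} - - \frac{i \sqrt{103}}{5} = \frac{2 \left(6 - 97\right)}{97 + \sqrt{6}} + \frac{i \sqrt{103}}{5} = 2 \frac{1}{97 + \sqrt{6}} \left(-91\right) + \frac{i \sqrt{103}}{5} = - \frac{182}{97 + \sqrt{6}} + \frac{i \sqrt{103}}{5}$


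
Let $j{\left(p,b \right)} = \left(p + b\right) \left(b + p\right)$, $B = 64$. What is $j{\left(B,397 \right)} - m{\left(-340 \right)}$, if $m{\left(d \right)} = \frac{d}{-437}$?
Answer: $\frac{92871337}{437} \approx 2.1252 \cdot 10^{5}$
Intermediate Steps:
$m{\left(d \right)} = - \frac{d}{437}$ ($m{\left(d \right)} = d \left(- \frac{1}{437}\right) = - \frac{d}{437}$)
$j{\left(p,b \right)} = \left(b + p\right)^{2}$ ($j{\left(p,b \right)} = \left(b + p\right) \left(b + p\right) = \left(b + p\right)^{2}$)
$j{\left(B,397 \right)} - m{\left(-340 \right)} = \left(397 + 64\right)^{2} - \left(- \frac{1}{437}\right) \left(-340\right) = 461^{2} - \frac{340}{437} = 212521 - \frac{340}{437} = \frac{92871337}{437}$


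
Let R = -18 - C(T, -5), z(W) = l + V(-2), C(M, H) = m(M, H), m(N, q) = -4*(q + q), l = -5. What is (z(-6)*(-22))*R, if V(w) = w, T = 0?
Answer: -8932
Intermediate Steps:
m(N, q) = -8*q
C(M, H) = -8*H
z(W) = -7 (z(W) = -5 - 2 = -7)
R = -58 (R = -18 - (-8)*(-5) = -18 - 1*40 = -18 - 40 = -58)
(z(-6)*(-22))*R = -7*(-22)*(-58) = 154*(-58) = -8932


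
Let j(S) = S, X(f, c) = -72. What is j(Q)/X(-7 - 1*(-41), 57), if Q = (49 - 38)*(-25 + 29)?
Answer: -11/18 ≈ -0.61111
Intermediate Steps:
Q = 44 (Q = 11*4 = 44)
j(Q)/X(-7 - 1*(-41), 57) = 44/(-72) = 44*(-1/72) = -11/18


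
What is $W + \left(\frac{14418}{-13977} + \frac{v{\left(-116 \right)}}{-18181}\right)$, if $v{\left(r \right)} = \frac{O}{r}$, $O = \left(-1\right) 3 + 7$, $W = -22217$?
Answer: $- \frac{18192517425594}{818817697} \approx -22218.0$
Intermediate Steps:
$O = 4$ ($O = -3 + 7 = 4$)
$v{\left(r \right)} = \frac{4}{r}$
$W + \left(\frac{14418}{-13977} + \frac{v{\left(-116 \right)}}{-18181}\right) = -22217 + \left(\frac{14418}{-13977} + \frac{4 \frac{1}{-116}}{-18181}\right) = -22217 + \left(14418 \left(- \frac{1}{13977}\right) + 4 \left(- \frac{1}{116}\right) \left(- \frac{1}{18181}\right)\right) = -22217 - \frac{844651345}{818817697} = - \frac{18192517425594}{818817697}$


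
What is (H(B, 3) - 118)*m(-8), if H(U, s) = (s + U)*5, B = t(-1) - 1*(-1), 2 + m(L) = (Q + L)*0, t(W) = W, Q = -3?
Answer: 206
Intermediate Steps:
m(L) = -2 (m(L) = -2 + (-3 + L)*0 = -2 + 0 = -2)
B = 0 (B = -1 - 1*(-1) = -1 + 1 = 0)
H(U, s) = 5*U + 5*s (H(U, s) = (U + s)*5 = 5*U + 5*s)
(H(B, 3) - 118)*m(-8) = ((5*0 + 5*3) - 118)*(-2) = ((0 + 15) - 118)*(-2) = (15 - 118)*(-2) = -103*(-2) = 206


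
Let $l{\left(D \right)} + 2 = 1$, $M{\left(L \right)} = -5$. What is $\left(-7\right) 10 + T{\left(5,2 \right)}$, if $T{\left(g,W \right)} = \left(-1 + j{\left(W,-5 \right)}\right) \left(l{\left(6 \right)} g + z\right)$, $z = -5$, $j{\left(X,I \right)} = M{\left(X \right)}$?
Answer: $-10$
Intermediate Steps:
$j{\left(X,I \right)} = -5$
$l{\left(D \right)} = -1$ ($l{\left(D \right)} = -2 + 1 = -1$)
$T{\left(g,W \right)} = 30 + 6 g$ ($T{\left(g,W \right)} = \left(-1 - 5\right) \left(- g - 5\right) = - 6 \left(-5 - g\right) = 30 + 6 g$)
$\left(-7\right) 10 + T{\left(5,2 \right)} = \left(-7\right) 10 + \left(30 + 6 \cdot 5\right) = -70 + \left(30 + 30\right) = -70 + 60 = -10$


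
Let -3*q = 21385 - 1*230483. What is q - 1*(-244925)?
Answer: 943873/3 ≈ 3.1462e+5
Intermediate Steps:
q = 209098/3 (q = -(21385 - 1*230483)/3 = -(21385 - 230483)/3 = -1/3*(-209098) = 209098/3 ≈ 69699.)
q - 1*(-244925) = 209098/3 - 1*(-244925) = 209098/3 + 244925 = 943873/3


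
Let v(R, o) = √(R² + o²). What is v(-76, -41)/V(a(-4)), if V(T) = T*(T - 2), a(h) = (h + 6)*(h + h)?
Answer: √7457/288 ≈ 0.29984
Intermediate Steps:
a(h) = 2*h*(6 + h) (a(h) = (6 + h)*(2*h) = 2*h*(6 + h))
V(T) = T*(-2 + T)
v(-76, -41)/V(a(-4)) = √((-76)² + (-41)²)/(((2*(-4)*(6 - 4))*(-2 + 2*(-4)*(6 - 4)))) = √(5776 + 1681)/(((2*(-4)*2)*(-2 + 2*(-4)*2))) = √7457/((-16*(-2 - 16))) = √7457/((-16*(-18))) = √7457/288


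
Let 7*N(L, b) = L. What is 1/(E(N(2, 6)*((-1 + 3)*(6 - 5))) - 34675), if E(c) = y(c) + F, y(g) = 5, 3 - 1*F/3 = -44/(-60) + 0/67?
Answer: -5/173316 ≈ -2.8849e-5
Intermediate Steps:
F = 34/5 (F = 9 - 3*(-44/(-60) + 0/67) = 9 - 3*(-44*(-1/60) + 0*(1/67)) = 9 - 3*(11/15 + 0) = 9 - 3*11/15 = 9 - 11/5 = 34/5 ≈ 6.8000)
N(L, b) = L/7
E(c) = 59/5 (E(c) = 5 + 34/5 = 59/5)
1/(E(N(2, 6)*((-1 + 3)*(6 - 5))) - 34675) = 1/(59/5 - 34675) = 1/(-173316/5) = -5/173316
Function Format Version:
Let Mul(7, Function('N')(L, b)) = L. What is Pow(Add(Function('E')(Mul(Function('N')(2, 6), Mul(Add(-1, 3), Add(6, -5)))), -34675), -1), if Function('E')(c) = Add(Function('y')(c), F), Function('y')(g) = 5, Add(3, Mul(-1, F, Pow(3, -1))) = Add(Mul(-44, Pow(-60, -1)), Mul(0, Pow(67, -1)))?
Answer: Rational(-5, 173316) ≈ -2.8849e-5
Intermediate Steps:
F = Rational(34, 5) (F = Add(9, Mul(-3, Add(Mul(-44, Pow(-60, -1)), Mul(0, Pow(67, -1))))) = Add(9, Mul(-3, Add(Mul(-44, Rational(-1, 60)), Mul(0, Rational(1, 67))))) = Add(9, Mul(-3, Add(Rational(11, 15), 0))) = Add(9, Mul(-3, Rational(11, 15))) = Add(9, Rational(-11, 5)) = Rational(34, 5) ≈ 6.8000)
Function('N')(L, b) = Mul(Rational(1, 7), L)
Function('E')(c) = Rational(59, 5) (Function('E')(c) = Add(5, Rational(34, 5)) = Rational(59, 5))
Pow(Add(Function('E')(Mul(Function('N')(2, 6), Mul(Add(-1, 3), Add(6, -5)))), -34675), -1) = Pow(Add(Rational(59, 5), -34675), -1) = Pow(Rational(-173316, 5), -1) = Rational(-5, 173316)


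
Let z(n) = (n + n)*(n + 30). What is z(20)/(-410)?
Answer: -200/41 ≈ -4.8781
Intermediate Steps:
z(n) = 2*n*(30 + n) (z(n) = (2*n)*(30 + n) = 2*n*(30 + n))
z(20)/(-410) = (2*20*(30 + 20))/(-410) = (2*20*50)*(-1/410) = 2000*(-1/410) = -200/41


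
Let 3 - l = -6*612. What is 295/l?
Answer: 59/735 ≈ 0.080272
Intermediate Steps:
l = 3675 (l = 3 - (-6)*612 = 3 - 1*(-3672) = 3 + 3672 = 3675)
295/l = 295/3675 = 295*(1/3675) = 59/735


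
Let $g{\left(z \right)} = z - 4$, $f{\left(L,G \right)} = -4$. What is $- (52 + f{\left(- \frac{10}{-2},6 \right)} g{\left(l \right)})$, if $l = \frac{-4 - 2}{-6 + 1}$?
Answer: $- \frac{316}{5} \approx -63.2$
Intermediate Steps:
$l = \frac{6}{5}$ ($l = - \frac{6}{-5} = \left(-6\right) \left(- \frac{1}{5}\right) = \frac{6}{5} \approx 1.2$)
$g{\left(z \right)} = -4 + z$
$- (52 + f{\left(- \frac{10}{-2},6 \right)} g{\left(l \right)}) = - (52 - 4 \left(-4 + \frac{6}{5}\right)) = - (52 - - \frac{56}{5}) = - (52 + \frac{56}{5}) = \left(-1\right) \frac{316}{5} = - \frac{316}{5}$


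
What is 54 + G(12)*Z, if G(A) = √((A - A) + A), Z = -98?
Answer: 54 - 196*√3 ≈ -285.48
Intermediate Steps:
G(A) = √A (G(A) = √(0 + A) = √A)
54 + G(12)*Z = 54 + √12*(-98) = 54 + (2*√3)*(-98) = 54 - 196*√3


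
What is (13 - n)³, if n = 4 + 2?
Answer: 343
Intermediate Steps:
n = 6
(13 - n)³ = (13 - 1*6)³ = (13 - 6)³ = 7³ = 343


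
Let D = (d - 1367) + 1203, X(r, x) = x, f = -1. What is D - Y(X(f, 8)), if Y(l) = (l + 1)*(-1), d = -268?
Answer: -423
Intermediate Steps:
Y(l) = -1 - l (Y(l) = (1 + l)*(-1) = -1 - l)
D = -432 (D = (-268 - 1367) + 1203 = -1635 + 1203 = -432)
D - Y(X(f, 8)) = -432 - (-1 - 1*8) = -432 - (-1 - 8) = -432 - 1*(-9) = -432 + 9 = -423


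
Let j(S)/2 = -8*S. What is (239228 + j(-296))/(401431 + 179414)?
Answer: 243964/580845 ≈ 0.42002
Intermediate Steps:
j(S) = -16*S (j(S) = 2*(-8*S) = -16*S)
(239228 + j(-296))/(401431 + 179414) = (239228 - 16*(-296))/(401431 + 179414) = (239228 + 4736)/580845 = 243964*(1/580845) = 243964/580845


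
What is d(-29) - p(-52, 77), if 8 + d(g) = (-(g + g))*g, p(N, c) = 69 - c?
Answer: -1682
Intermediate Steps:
d(g) = -8 - 2*g² (d(g) = -8 + (-(g + g))*g = -8 + (-2*g)*g = -8 - 2*g²)
d(-29) - p(-52, 77) = (-8 - 2*(-29)²) - (69 - 1*77) = (-8 - 2*841) - (69 - 77) = (-8 - 1682) - 1*(-8) = -1690 + 8 = -1682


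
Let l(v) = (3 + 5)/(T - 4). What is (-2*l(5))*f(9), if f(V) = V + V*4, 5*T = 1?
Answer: 3600/19 ≈ 189.47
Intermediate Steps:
T = ⅕ (T = (⅕)*1 = ⅕ ≈ 0.20000)
l(v) = -40/19 (l(v) = (3 + 5)/(⅕ - 4) = 8/(-19/5) = 8*(-5/19) = -40/19)
f(V) = 5*V (f(V) = V + 4*V = 5*V)
(-2*l(5))*f(9) = (-2*(-40/19))*(5*9) = (80/19)*45 = 3600/19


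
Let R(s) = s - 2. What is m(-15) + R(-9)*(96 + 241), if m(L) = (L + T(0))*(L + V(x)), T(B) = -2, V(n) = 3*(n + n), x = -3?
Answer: -3146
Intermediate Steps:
V(n) = 6*n (V(n) = 3*(2*n) = 6*n)
m(L) = (-18 + L)*(-2 + L) (m(L) = (L - 2)*(L + 6*(-3)) = (-2 + L)*(L - 18) = (-2 + L)*(-18 + L) = (-18 + L)*(-2 + L))
R(s) = -2 + s
m(-15) + R(-9)*(96 + 241) = (36 + (-15)² - 20*(-15)) + (-2 - 9)*(96 + 241) = (36 + 225 + 300) - 11*337 = 561 - 3707 = -3146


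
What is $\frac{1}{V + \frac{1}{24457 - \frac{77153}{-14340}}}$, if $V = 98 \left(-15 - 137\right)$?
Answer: $- \frac{350790533}{5225375765228} \approx -6.7132 \cdot 10^{-5}$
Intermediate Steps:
$V = -14896$ ($V = 98 \left(-152\right) = -14896$)
$\frac{1}{V + \frac{1}{24457 - \frac{77153}{-14340}}} = \frac{1}{-14896 + \frac{1}{24457 - \frac{77153}{-14340}}} = \frac{1}{-14896 + \frac{1}{24457 - - \frac{77153}{14340}}} = \frac{1}{-14896 + \frac{1}{24457 + \frac{77153}{14340}}} = \frac{1}{-14896 + \frac{1}{\frac{350790533}{14340}}} = \frac{1}{-14896 + \frac{14340}{350790533}} = \frac{1}{- \frac{5225375765228}{350790533}} = - \frac{350790533}{5225375765228}$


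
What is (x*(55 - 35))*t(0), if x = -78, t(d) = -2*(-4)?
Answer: -12480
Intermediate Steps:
t(d) = 8
(x*(55 - 35))*t(0) = -78*(55 - 35)*8 = -78*20*8 = -1560*8 = -12480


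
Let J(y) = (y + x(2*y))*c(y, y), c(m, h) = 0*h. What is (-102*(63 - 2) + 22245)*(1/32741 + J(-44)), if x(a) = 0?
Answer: 16023/32741 ≈ 0.48939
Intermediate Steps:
c(m, h) = 0
J(y) = 0 (J(y) = (y + 0)*0 = y*0 = 0)
(-102*(63 - 2) + 22245)*(1/32741 + J(-44)) = (-102*(63 - 2) + 22245)*(1/32741 + 0) = (-102*61 + 22245)*(1/32741 + 0) = (-6222 + 22245)*(1/32741) = 16023*(1/32741) = 16023/32741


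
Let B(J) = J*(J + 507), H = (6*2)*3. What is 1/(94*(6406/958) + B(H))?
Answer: 479/9664574 ≈ 4.9562e-5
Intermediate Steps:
H = 36 (H = 12*3 = 36)
B(J) = J*(507 + J)
1/(94*(6406/958) + B(H)) = 1/(94*(6406/958) + 36*(507 + 36)) = 1/(94*(6406*(1/958)) + 36*543) = 1/(94*(3203/479) + 19548) = 1/(301082/479 + 19548) = 1/(9664574/479) = 479/9664574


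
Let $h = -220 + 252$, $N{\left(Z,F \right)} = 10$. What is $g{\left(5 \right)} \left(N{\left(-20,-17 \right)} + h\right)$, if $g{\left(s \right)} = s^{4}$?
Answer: $26250$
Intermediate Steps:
$h = 32$
$g{\left(5 \right)} \left(N{\left(-20,-17 \right)} + h\right) = 5^{4} \left(10 + 32\right) = 625 \cdot 42 = 26250$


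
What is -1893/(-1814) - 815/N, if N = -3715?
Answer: 1702181/1347802 ≈ 1.2629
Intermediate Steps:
-1893/(-1814) - 815/N = -1893/(-1814) - 815/(-3715) = -1893*(-1/1814) - 815*(-1/3715) = 1893/1814 + 163/743 = 1702181/1347802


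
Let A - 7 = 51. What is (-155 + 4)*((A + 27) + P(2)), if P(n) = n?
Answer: -13137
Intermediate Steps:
A = 58 (A = 7 + 51 = 58)
(-155 + 4)*((A + 27) + P(2)) = (-155 + 4)*((58 + 27) + 2) = -151*(85 + 2) = -151*87 = -13137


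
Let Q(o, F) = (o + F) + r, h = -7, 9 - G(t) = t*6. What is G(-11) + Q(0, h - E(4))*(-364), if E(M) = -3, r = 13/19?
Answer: 24357/19 ≈ 1281.9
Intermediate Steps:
r = 13/19 (r = 13*(1/19) = 13/19 ≈ 0.68421)
G(t) = 9 - 6*t (G(t) = 9 - t*6 = 9 - 6*t)
Q(o, F) = 13/19 + F + o (Q(o, F) = (o + F) + 13/19 = (F + o) + 13/19 = 13/19 + F + o)
G(-11) + Q(0, h - E(4))*(-364) = (9 - 6*(-11)) + (13/19 + (-7 - 1*(-3)) + 0)*(-364) = (9 + 66) + (13/19 + (-7 + 3) + 0)*(-364) = 75 + (13/19 - 4 + 0)*(-364) = 75 - 63/19*(-364) = 75 + 22932/19 = 24357/19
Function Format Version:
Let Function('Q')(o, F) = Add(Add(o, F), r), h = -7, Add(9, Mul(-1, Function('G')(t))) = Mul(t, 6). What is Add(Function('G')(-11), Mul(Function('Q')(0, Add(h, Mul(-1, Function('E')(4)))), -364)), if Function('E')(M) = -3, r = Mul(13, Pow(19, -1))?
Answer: Rational(24357, 19) ≈ 1281.9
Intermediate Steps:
r = Rational(13, 19) (r = Mul(13, Rational(1, 19)) = Rational(13, 19) ≈ 0.68421)
Function('G')(t) = Add(9, Mul(-6, t)) (Function('G')(t) = Add(9, Mul(-1, Mul(t, 6))) = Add(9, Mul(-1, Mul(6, t))) = Add(9, Mul(-6, t)))
Function('Q')(o, F) = Add(Rational(13, 19), F, o) (Function('Q')(o, F) = Add(Add(o, F), Rational(13, 19)) = Add(Add(F, o), Rational(13, 19)) = Add(Rational(13, 19), F, o))
Add(Function('G')(-11), Mul(Function('Q')(0, Add(h, Mul(-1, Function('E')(4)))), -364)) = Add(Add(9, Mul(-6, -11)), Mul(Add(Rational(13, 19), Add(-7, Mul(-1, -3)), 0), -364)) = Add(Add(9, 66), Mul(Add(Rational(13, 19), Add(-7, 3), 0), -364)) = Add(75, Mul(Add(Rational(13, 19), -4, 0), -364)) = Add(75, Mul(Rational(-63, 19), -364)) = Add(75, Rational(22932, 19)) = Rational(24357, 19)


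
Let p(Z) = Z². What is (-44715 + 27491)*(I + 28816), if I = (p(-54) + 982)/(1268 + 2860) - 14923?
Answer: -61741798453/258 ≈ -2.3931e+8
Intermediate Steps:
I = -30799123/2064 (I = ((-54)² + 982)/(1268 + 2860) - 14923 = (2916 + 982)/4128 - 14923 = 3898*(1/4128) - 14923 = 1949/2064 - 14923 = -30799123/2064 ≈ -14922.)
(-44715 + 27491)*(I + 28816) = (-44715 + 27491)*(-30799123/2064 + 28816) = -17224*28677101/2064 = -61741798453/258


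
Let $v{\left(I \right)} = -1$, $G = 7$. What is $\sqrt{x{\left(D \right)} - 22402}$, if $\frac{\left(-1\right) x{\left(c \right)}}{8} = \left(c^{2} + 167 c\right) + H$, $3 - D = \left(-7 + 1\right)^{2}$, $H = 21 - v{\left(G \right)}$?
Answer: $9 \sqrt{158} \approx 113.13$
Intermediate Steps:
$H = 22$ ($H = 21 - -1 = 21 + 1 = 22$)
$D = -33$ ($D = 3 - \left(-7 + 1\right)^{2} = 3 - \left(-6\right)^{2} = 3 - 36 = -33$)
$x{\left(c \right)} = -176 - 1336 c - 8 c^{2}$ ($x{\left(c \right)} = - 8 \left(\left(c^{2} + 167 c\right) + 22\right) = - 8 \left(22 + c^{2} + 167 c\right) = -176 - 1336 c - 8 c^{2}$)
$\sqrt{x{\left(D \right)} - 22402} = \sqrt{\left(-176 - -44088 - 8 \left(-33\right)^{2}\right) - 22402} = \sqrt{\left(-176 + 44088 - 8712\right) - 22402} = \sqrt{35200 - 22402} = \sqrt{12798} = 9 \sqrt{158}$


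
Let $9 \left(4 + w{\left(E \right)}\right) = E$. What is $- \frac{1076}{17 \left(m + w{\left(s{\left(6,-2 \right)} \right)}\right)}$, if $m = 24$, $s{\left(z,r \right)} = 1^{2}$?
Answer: $- \frac{9684}{3077} \approx -3.1472$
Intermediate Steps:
$s{\left(z,r \right)} = 1$
$w{\left(E \right)} = -4 + \frac{E}{9}$
$- \frac{1076}{17 \left(m + w{\left(s{\left(6,-2 \right)} \right)}\right)} = - \frac{1076}{17 \left(24 + \left(-4 + \frac{1}{9} \cdot 1\right)\right)} = - \frac{1076}{17 \left(24 + \left(-4 + \frac{1}{9}\right)\right)} = - \frac{1076}{17 \left(24 - \frac{35}{9}\right)} = - \frac{1076}{17 \cdot \frac{181}{9}} = - \frac{1076}{\frac{3077}{9}} = \left(-1076\right) \frac{9}{3077} = - \frac{9684}{3077}$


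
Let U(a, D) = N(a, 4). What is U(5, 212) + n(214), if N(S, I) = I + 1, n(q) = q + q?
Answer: 433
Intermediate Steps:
n(q) = 2*q
N(S, I) = 1 + I
U(a, D) = 5 (U(a, D) = 1 + 4 = 5)
U(5, 212) + n(214) = 5 + 2*214 = 5 + 428 = 433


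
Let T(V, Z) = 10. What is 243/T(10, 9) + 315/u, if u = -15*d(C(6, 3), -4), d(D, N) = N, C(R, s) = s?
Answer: 591/20 ≈ 29.550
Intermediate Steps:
u = 60 (u = -15*(-4) = 60)
243/T(10, 9) + 315/u = 243/10 + 315/60 = 243*(1/10) + 315*(1/60) = 243/10 + 21/4 = 591/20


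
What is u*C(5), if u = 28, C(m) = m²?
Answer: 700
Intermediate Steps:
u*C(5) = 28*5² = 28*25 = 700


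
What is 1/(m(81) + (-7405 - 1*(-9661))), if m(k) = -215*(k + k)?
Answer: -1/32574 ≈ -3.0699e-5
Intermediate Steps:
m(k) = -430*k
1/(m(81) + (-7405 - 1*(-9661))) = 1/(-430*81 + (-7405 - 1*(-9661))) = 1/(-34830 + (-7405 + 9661)) = 1/(-34830 + 2256) = 1/(-32574) = -1/32574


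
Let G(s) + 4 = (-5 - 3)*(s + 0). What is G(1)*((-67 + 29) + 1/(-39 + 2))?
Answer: 16884/37 ≈ 456.32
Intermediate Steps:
G(s) = -4 - 8*s (G(s) = -4 + (-5 - 3)*(s + 0) = -4 - 8*s)
G(1)*((-67 + 29) + 1/(-39 + 2)) = (-4 - 8*1)*((-67 + 29) + 1/(-39 + 2)) = (-4 - 8)*(-38 + 1/(-37)) = -12*(-38 - 1/37) = -12*(-1407/37) = 16884/37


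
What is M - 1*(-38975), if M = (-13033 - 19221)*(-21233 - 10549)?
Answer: 1025135603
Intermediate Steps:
M = 1025096628 (M = -32254*(-31782) = 1025096628)
M - 1*(-38975) = 1025096628 - 1*(-38975) = 1025096628 + 38975 = 1025135603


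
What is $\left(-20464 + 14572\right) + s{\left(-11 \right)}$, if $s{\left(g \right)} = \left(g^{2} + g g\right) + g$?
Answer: $-5661$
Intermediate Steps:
$s{\left(g \right)} = g + 2 g^{2}$ ($s{\left(g \right)} = \left(g^{2} + g^{2}\right) + g = 2 g^{2} + g = g + 2 g^{2}$)
$\left(-20464 + 14572\right) + s{\left(-11 \right)} = \left(-20464 + 14572\right) - 11 \left(1 + 2 \left(-11\right)\right) = -5892 - 11 \left(1 - 22\right) = -5892 - -231 = -5892 + 231 = -5661$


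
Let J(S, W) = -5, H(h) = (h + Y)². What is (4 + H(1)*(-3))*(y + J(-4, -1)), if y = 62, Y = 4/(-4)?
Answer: 228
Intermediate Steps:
Y = -1 (Y = 4*(-¼) = -1)
H(h) = (-1 + h)² (H(h) = (h - 1)² = (-1 + h)²)
(4 + H(1)*(-3))*(y + J(-4, -1)) = (4 + (-1 + 1)²*(-3))*(62 - 5) = (4 + 0²*(-3))*57 = (4 + 0*(-3))*57 = (4 + 0)*57 = 4*57 = 228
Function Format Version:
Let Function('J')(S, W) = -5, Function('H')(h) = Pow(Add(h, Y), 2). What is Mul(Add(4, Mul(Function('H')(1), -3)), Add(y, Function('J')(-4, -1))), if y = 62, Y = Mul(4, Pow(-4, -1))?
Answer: 228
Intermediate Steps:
Y = -1 (Y = Mul(4, Rational(-1, 4)) = -1)
Function('H')(h) = Pow(Add(-1, h), 2) (Function('H')(h) = Pow(Add(h, -1), 2) = Pow(Add(-1, h), 2))
Mul(Add(4, Mul(Function('H')(1), -3)), Add(y, Function('J')(-4, -1))) = Mul(Add(4, Mul(Pow(Add(-1, 1), 2), -3)), Add(62, -5)) = Mul(Add(4, Mul(Pow(0, 2), -3)), 57) = Mul(Add(4, Mul(0, -3)), 57) = Mul(Add(4, 0), 57) = Mul(4, 57) = 228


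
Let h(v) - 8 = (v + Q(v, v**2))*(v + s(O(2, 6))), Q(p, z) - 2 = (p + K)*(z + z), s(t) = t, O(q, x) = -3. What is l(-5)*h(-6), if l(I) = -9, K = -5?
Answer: -64548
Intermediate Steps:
Q(p, z) = 2 + 2*z*(-5 + p) (Q(p, z) = 2 + (p - 5)*(z + z) = 2 + (-5 + p)*(2*z) = 2 + 2*z*(-5 + p))
h(v) = 8 + (-3 + v)*(2 + v - 10*v**2 + 2*v**3) (h(v) = 8 + (v + (2 - 10*v**2 + 2*v*v**2))*(v - 3) = 8 + (v + (2 - 10*v**2 + 2*v**3))*(-3 + v) = 8 + (2 + v - 10*v**2 + 2*v**3)*(-3 + v) = 8 + (-3 + v)*(2 + v - 10*v**2 + 2*v**3))
l(-5)*h(-6) = -9*(2 - 1*(-6) - 16*(-6)**3 + 2*(-6)**4 + 31*(-6)**2) = -9*(2 + 6 - 16*(-216) + 2*1296 + 31*36) = -9*(2 + 6 + 3456 + 2592 + 1116) = -9*7172 = -64548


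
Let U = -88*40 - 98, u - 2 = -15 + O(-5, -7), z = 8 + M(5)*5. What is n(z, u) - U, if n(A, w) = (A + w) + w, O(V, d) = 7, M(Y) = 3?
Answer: 3629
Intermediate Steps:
z = 23 (z = 8 + 3*5 = 8 + 15 = 23)
u = -6 (u = 2 + (-15 + 7) = 2 - 8 = -6)
n(A, w) = A + 2*w
U = -3618 (U = -3520 - 98 = -3618)
n(z, u) - U = (23 + 2*(-6)) - 1*(-3618) = (23 - 12) + 3618 = 11 + 3618 = 3629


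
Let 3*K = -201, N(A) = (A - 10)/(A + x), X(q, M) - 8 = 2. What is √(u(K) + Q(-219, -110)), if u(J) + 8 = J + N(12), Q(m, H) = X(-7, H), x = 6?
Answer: 2*I*√146/3 ≈ 8.0554*I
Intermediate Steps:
X(q, M) = 10 (X(q, M) = 8 + 2 = 10)
Q(m, H) = 10
N(A) = (-10 + A)/(6 + A) (N(A) = (A - 10)/(A + 6) = (-10 + A)/(6 + A))
K = -67 (K = (⅓)*(-201) = -67)
u(J) = -71/9 + J (u(J) = -8 + (J + (-10 + 12)/(6 + 12)) = -8 + (J + 2/18) = -8 + (J + (1/18)*2) = -8 + (J + ⅑) = -8 + (⅑ + J) = -71/9 + J)
√(u(K) + Q(-219, -110)) = √((-71/9 - 67) + 10) = √(-674/9 + 10) = √(-584/9) = 2*I*√146/3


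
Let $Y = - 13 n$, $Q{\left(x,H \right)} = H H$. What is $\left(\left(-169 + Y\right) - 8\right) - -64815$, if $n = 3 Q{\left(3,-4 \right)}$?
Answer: $64014$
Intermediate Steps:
$Q{\left(x,H \right)} = H^{2}$
$n = 48$ ($n = 3 \left(-4\right)^{2} = 3 \cdot 16 = 48$)
$Y = -624$ ($Y = \left(-13\right) 48 = -624$)
$\left(\left(-169 + Y\right) - 8\right) - -64815 = \left(\left(-169 - 624\right) - 8\right) - -64815 = \left(-793 - 8\right) + 64815 = -801 + 64815 = 64014$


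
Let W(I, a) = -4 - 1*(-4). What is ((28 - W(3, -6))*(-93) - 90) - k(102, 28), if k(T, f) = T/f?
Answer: -37767/14 ≈ -2697.6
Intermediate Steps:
W(I, a) = 0 (W(I, a) = -4 + 4 = 0)
((28 - W(3, -6))*(-93) - 90) - k(102, 28) = ((28 - 1*0)*(-93) - 90) - 102/28 = ((28 + 0)*(-93) - 90) - 102/28 = (28*(-93) - 90) - 1*51/14 = (-2604 - 90) - 51/14 = -2694 - 51/14 = -37767/14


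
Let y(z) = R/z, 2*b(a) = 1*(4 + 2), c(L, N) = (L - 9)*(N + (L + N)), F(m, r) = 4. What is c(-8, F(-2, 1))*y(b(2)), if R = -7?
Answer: 0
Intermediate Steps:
c(L, N) = (-9 + L)*(L + 2*N)
b(a) = 3 (b(a) = (1*(4 + 2))/2 = (1*6)/2 = (½)*6 = 3)
y(z) = -7/z
c(-8, F(-2, 1))*y(b(2)) = ((-8)² - 18*4 - 9*(-8) + 2*(-8)*4)*(-7/3) = (64 - 72 + 72 - 64)*(-7*⅓) = 0*(-7/3) = 0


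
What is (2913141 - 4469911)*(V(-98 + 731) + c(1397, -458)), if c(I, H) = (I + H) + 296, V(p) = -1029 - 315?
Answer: 169687930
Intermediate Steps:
V(p) = -1344
c(I, H) = 296 + H + I (c(I, H) = (H + I) + 296 = 296 + H + I)
(2913141 - 4469911)*(V(-98 + 731) + c(1397, -458)) = (2913141 - 4469911)*(-1344 + (296 - 458 + 1397)) = -1556770*(-1344 + 1235) = -1556770*(-109) = 169687930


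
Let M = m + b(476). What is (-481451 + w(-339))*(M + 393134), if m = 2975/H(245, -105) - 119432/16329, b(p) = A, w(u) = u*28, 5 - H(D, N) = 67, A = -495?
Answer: -195125764084211509/1012398 ≈ -1.9274e+11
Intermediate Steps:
H(D, N) = -62 (H(D, N) = 5 - 1*67 = 5 - 67 = -62)
w(u) = 28*u
b(p) = -495
m = -55983559/1012398 (m = 2975/(-62) - 119432/16329 = 2975*(-1/62) - 119432*1/16329 = -2975/62 - 119432/16329 = -55983559/1012398 ≈ -55.298)
M = -557120569/1012398 (M = -55983559/1012398 - 495 = -557120569/1012398 ≈ -550.30)
(-481451 + w(-339))*(M + 393134) = (-481451 + 28*(-339))*(-557120569/1012398 + 393134) = (-481451 - 9492)*(397450954763/1012398) = -490943*397450954763/1012398 = -195125764084211509/1012398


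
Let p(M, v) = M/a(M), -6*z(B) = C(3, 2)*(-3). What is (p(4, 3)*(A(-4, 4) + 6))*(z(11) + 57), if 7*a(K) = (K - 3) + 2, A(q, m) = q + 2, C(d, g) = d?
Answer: 2184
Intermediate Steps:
A(q, m) = 2 + q
a(K) = -⅐ + K/7 (a(K) = ((K - 3) + 2)/7 = ((-3 + K) + 2)/7 = (-1 + K)/7 = -⅐ + K/7)
z(B) = 3/2 (z(B) = -(-3)/2 = -⅙*(-9) = 3/2)
p(M, v) = M/(-⅐ + M/7)
(p(4, 3)*(A(-4, 4) + 6))*(z(11) + 57) = ((7*4/(-1 + 4))*((2 - 4) + 6))*(3/2 + 57) = ((7*4/3)*(-2 + 6))*(117/2) = ((7*4*(⅓))*4)*(117/2) = ((28/3)*4)*(117/2) = (112/3)*(117/2) = 2184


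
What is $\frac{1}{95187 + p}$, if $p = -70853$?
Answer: $\frac{1}{24334} \approx 4.1095 \cdot 10^{-5}$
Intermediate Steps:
$\frac{1}{95187 + p} = \frac{1}{95187 - 70853} = \frac{1}{24334}$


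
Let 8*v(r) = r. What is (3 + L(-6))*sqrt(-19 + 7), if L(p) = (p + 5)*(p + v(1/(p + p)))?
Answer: 865*I*sqrt(3)/48 ≈ 31.213*I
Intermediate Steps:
v(r) = r/8
L(p) = (5 + p)*(p + 1/(16*p)) (L(p) = (p + 5)*(p + 1/(8*(p + p))) = (5 + p)*(p + 1/(8*((2*p)))) = (5 + p)*(p + (1/(2*p))/8) = (5 + p)*(p + 1/(16*p)))
(3 + L(-6))*sqrt(-19 + 7) = (3 + (1/16 + (-6)**2 + 5*(-6) + (5/16)/(-6)))*sqrt(-19 + 7) = (3 + (1/16 + 36 - 30 + (5/16)*(-1/6)))*sqrt(-12) = (3 + (1/16 + 36 - 30 - 5/96))*(2*I*sqrt(3)) = (3 + 577/96)*(2*I*sqrt(3)) = 865*(2*I*sqrt(3))/96 = 865*I*sqrt(3)/48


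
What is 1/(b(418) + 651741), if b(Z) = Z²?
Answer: 1/826465 ≈ 1.2100e-6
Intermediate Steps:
1/(b(418) + 651741) = 1/(418² + 651741) = 1/(174724 + 651741) = 1/826465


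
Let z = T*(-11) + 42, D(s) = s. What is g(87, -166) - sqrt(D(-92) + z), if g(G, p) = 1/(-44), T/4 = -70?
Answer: -1/44 - sqrt(3030) ≈ -55.068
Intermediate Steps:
T = -280 (T = 4*(-70) = -280)
z = 3122 (z = -280*(-11) + 42 = 3080 + 42 = 3122)
g(G, p) = -1/44
g(87, -166) - sqrt(D(-92) + z) = -1/44 - sqrt(-92 + 3122) = -1/44 - sqrt(3030)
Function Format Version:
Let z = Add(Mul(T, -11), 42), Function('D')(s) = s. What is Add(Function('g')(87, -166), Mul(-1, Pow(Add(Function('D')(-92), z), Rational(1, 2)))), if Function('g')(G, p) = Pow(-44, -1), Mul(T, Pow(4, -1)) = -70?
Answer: Add(Rational(-1, 44), Mul(-1, Pow(3030, Rational(1, 2)))) ≈ -55.068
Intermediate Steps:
T = -280 (T = Mul(4, -70) = -280)
z = 3122 (z = Add(Mul(-280, -11), 42) = Add(3080, 42) = 3122)
Function('g')(G, p) = Rational(-1, 44)
Add(Function('g')(87, -166), Mul(-1, Pow(Add(Function('D')(-92), z), Rational(1, 2)))) = Add(Rational(-1, 44), Mul(-1, Pow(Add(-92, 3122), Rational(1, 2)))) = Add(Rational(-1, 44), Mul(-1, Pow(3030, Rational(1, 2))))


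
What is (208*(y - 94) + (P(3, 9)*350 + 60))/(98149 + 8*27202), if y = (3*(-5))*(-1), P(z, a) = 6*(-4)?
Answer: -24772/315765 ≈ -0.078451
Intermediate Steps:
P(z, a) = -24
y = 15 (y = -15*(-1) = 15)
(208*(y - 94) + (P(3, 9)*350 + 60))/(98149 + 8*27202) = (208*(15 - 94) + (-24*350 + 60))/(98149 + 8*27202) = (208*(-79) + (-8400 + 60))/(98149 + 217616) = (-16432 - 8340)/315765 = -24772*1/315765 = -24772/315765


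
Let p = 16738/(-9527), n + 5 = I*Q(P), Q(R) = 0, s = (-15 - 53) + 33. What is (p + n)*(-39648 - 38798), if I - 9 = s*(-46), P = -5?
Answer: 5049804358/9527 ≈ 5.3005e+5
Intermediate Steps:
s = -35 (s = -68 + 33 = -35)
I = 1619 (I = 9 - 35*(-46) = 9 + 1610 = 1619)
n = -5 (n = -5 + 1619*0 = -5 + 0 = -5)
p = -16738/9527 (p = 16738*(-1/9527) = -16738/9527 ≈ -1.7569)
(p + n)*(-39648 - 38798) = (-16738/9527 - 5)*(-39648 - 38798) = -64373/9527*(-78446) = 5049804358/9527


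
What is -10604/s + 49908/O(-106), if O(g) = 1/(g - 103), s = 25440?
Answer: -66339712571/6360 ≈ -1.0431e+7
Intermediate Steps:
O(g) = 1/(-103 + g)
-10604/s + 49908/O(-106) = -10604/25440 + 49908/(1/(-103 - 106)) = -10604*1/25440 + 49908/(1/(-209)) = -2651/6360 + 49908/(-1/209) = -2651/6360 + 49908*(-209) = -2651/6360 - 10430772 = -66339712571/6360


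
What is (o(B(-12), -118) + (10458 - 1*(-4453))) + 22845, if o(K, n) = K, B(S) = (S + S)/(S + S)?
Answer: 37757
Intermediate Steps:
B(S) = 1 (B(S) = (2*S)/((2*S)) = (2*S)*(1/(2*S)) = 1)
(o(B(-12), -118) + (10458 - 1*(-4453))) + 22845 = (1 + (10458 - 1*(-4453))) + 22845 = (1 + (10458 + 4453)) + 22845 = (1 + 14911) + 22845 = 14912 + 22845 = 37757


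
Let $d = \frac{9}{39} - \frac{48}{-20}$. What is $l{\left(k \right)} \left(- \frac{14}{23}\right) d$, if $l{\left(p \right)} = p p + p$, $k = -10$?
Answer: $- \frac{43092}{299} \approx -144.12$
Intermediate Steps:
$d = \frac{171}{65}$ ($d = 9 \cdot \frac{1}{39} - - \frac{12}{5} = \frac{3}{13} + \frac{12}{5} = \frac{171}{65} \approx 2.6308$)
$l{\left(p \right)} = p + p^{2}$ ($l{\left(p \right)} = p^{2} + p = p + p^{2}$)
$l{\left(k \right)} \left(- \frac{14}{23}\right) d = - 10 \left(1 - 10\right) \left(- \frac{14}{23}\right) \frac{171}{65} = \left(-10\right) \left(-9\right) \left(\left(-14\right) \frac{1}{23}\right) \frac{171}{65} = 90 \left(- \frac{14}{23}\right) \frac{171}{65} = \left(- \frac{1260}{23}\right) \frac{171}{65} = - \frac{43092}{299}$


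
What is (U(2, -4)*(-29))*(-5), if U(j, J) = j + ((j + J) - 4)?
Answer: -580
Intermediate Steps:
U(j, J) = -4 + J + 2*j (U(j, J) = j + ((J + j) - 4) = j + (-4 + J + j) = -4 + J + 2*j)
(U(2, -4)*(-29))*(-5) = ((-4 - 4 + 2*2)*(-29))*(-5) = ((-4 - 4 + 4)*(-29))*(-5) = -4*(-29)*(-5) = 116*(-5) = -580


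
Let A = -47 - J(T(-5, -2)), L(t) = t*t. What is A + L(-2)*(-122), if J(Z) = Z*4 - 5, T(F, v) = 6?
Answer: -554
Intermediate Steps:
L(t) = t**2
J(Z) = -5 + 4*Z (J(Z) = 4*Z - 5 = -5 + 4*Z)
A = -66 (A = -47 - (-5 + 4*6) = -47 - (-5 + 24) = -47 - 1*19 = -47 - 19 = -66)
A + L(-2)*(-122) = -66 + (-2)**2*(-122) = -66 + 4*(-122) = -66 - 488 = -554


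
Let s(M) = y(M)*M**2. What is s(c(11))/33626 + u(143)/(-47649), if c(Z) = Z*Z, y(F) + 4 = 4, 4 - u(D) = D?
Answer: 139/47649 ≈ 0.0029172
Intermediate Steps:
u(D) = 4 - D
y(F) = 0 (y(F) = -4 + 4 = 0)
c(Z) = Z**2
s(M) = 0 (s(M) = 0*M**2 = 0)
s(c(11))/33626 + u(143)/(-47649) = 0/33626 + (4 - 1*143)/(-47649) = 0*(1/33626) + (4 - 143)*(-1/47649) = 0 - 139*(-1/47649) = 0 + 139/47649 = 139/47649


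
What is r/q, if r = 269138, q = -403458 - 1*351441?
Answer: -269138/754899 ≈ -0.35652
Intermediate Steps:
q = -754899 (q = -403458 - 351441 = -754899)
r/q = 269138/(-754899) = 269138*(-1/754899) = -269138/754899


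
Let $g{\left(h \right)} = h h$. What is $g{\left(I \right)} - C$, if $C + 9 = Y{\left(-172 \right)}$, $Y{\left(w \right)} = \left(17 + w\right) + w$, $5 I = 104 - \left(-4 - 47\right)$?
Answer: $1297$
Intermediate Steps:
$I = 31$ ($I = \frac{104 - \left(-4 - 47\right)}{5} = \frac{104 - -51}{5} = \frac{104 + 51}{5} = \frac{1}{5} \cdot 155 = 31$)
$g{\left(h \right)} = h^{2}$
$Y{\left(w \right)} = 17 + 2 w$
$C = -336$ ($C = -9 + \left(17 + 2 \left(-172\right)\right) = -9 + \left(17 - 344\right) = -9 - 327 = -336$)
$g{\left(I \right)} - C = 31^{2} - -336 = 961 + 336 = 1297$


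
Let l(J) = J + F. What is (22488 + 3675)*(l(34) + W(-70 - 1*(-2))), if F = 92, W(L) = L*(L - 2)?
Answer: 127832418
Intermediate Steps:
W(L) = L*(-2 + L)
l(J) = 92 + J (l(J) = J + 92 = 92 + J)
(22488 + 3675)*(l(34) + W(-70 - 1*(-2))) = (22488 + 3675)*((92 + 34) + (-70 - 1*(-2))*(-2 + (-70 - 1*(-2)))) = 26163*(126 + (-70 + 2)*(-2 + (-70 + 2))) = 26163*(126 - 68*(-2 - 68)) = 26163*(126 - 68*(-70)) = 26163*(126 + 4760) = 26163*4886 = 127832418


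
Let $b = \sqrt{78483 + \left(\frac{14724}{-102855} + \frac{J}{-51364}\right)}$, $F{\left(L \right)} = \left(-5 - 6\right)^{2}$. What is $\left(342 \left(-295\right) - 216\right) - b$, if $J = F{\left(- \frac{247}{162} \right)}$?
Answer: $-101106 - \frac{\sqrt{60847225650198578568755}}{880507370} \approx -1.0139 \cdot 10^{5}$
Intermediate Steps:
$F{\left(L \right)} = 121$ ($F{\left(L \right)} = \left(-11\right)^{2} = 121$)
$J = 121$
$b = \frac{\sqrt{60847225650198578568755}}{880507370}$ ($b = \sqrt{78483 + \left(\frac{14724}{-102855} + \frac{121}{-51364}\right)} = \sqrt{78483 + \left(14724 \left(- \frac{1}{102855}\right) + 121 \left(- \frac{1}{51364}\right)\right)} = \sqrt{78483 - \frac{256242997}{1761014740}} = \sqrt{\frac{138209463596423}{1761014740}} = \frac{\sqrt{60847225650198578568755}}{880507370} \approx 280.15$)
$\left(342 \left(-295\right) - 216\right) - b = \left(342 \left(-295\right) - 216\right) - \frac{\sqrt{60847225650198578568755}}{880507370} = \left(-100890 - 216\right) - \frac{\sqrt{60847225650198578568755}}{880507370} = -101106 - \frac{\sqrt{60847225650198578568755}}{880507370}$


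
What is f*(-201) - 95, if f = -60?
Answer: 11965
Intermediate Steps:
f*(-201) - 95 = -60*(-201) - 95 = 12060 - 95 = 11965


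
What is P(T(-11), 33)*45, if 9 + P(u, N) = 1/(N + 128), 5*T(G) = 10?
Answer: -65160/161 ≈ -404.72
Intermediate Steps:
T(G) = 2 (T(G) = (⅕)*10 = 2)
P(u, N) = -9 + 1/(128 + N) (P(u, N) = -9 + 1/(N + 128) = -9 + 1/(128 + N))
P(T(-11), 33)*45 = ((-1151 - 9*33)/(128 + 33))*45 = ((-1151 - 297)/161)*45 = ((1/161)*(-1448))*45 = -1448/161*45 = -65160/161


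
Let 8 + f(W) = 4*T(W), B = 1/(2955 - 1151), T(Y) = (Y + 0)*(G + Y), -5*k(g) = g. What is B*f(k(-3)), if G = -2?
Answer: -71/11275 ≈ -0.0062971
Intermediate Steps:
k(g) = -g/5
T(Y) = Y*(-2 + Y) (T(Y) = (Y + 0)*(-2 + Y) = Y*(-2 + Y))
B = 1/1804 ≈ 0.00055432
f(W) = -8 + 4*W*(-2 + W) (f(W) = -8 + 4*(W*(-2 + W)) = -8 + 4*W*(-2 + W))
B*f(k(-3)) = (-8 + 4*(-1/5*(-3))*(-2 - 1/5*(-3)))/1804 = (-8 + 4*(3/5)*(-2 + 3/5))/1804 = (-8 + 4*(3/5)*(-7/5))/1804 = (-8 - 84/25)/1804 = (1/1804)*(-284/25) = -71/11275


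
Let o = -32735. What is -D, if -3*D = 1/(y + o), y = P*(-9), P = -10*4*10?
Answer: -1/87405 ≈ -1.1441e-5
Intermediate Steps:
P = -400 (P = -40*10 = -400)
y = 3600 (y = -400*(-9) = 3600)
D = 1/87405 (D = -1/(3*(3600 - 32735)) = -⅓/(-29135) = -⅓*(-1/29135) = 1/87405 ≈ 1.1441e-5)
-D = -1*1/87405 = -1/87405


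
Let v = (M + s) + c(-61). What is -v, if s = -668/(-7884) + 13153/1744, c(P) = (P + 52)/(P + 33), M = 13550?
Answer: -326230911281/24061968 ≈ -13558.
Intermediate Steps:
c(P) = (52 + P)/(33 + P)
s = 26215811/3437424 (s = -668*(-1/7884) + 13153*(1/1744) = 167/1971 + 13153/1744 = 26215811/3437424 ≈ 7.6266)
v = 326230911281/24061968 (v = (13550 + 26215811/3437424) + (52 - 61)/(33 - 61) = 46603311011/3437424 - 9/(-28) = 46603311011/3437424 - 1/28*(-9) = 46603311011/3437424 + 9/28 = 326230911281/24061968 ≈ 13558.)
-v = -1*326230911281/24061968 = -326230911281/24061968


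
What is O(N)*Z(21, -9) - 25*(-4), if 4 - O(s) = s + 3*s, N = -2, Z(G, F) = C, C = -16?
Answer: -92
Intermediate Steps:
Z(G, F) = -16
O(s) = 4 - 4*s (O(s) = 4 - (s + 3*s) = 4 - 4*s)
O(N)*Z(21, -9) - 25*(-4) = (4 - 4*(-2))*(-16) - 25*(-4) = (4 + 8)*(-16) + 100 = 12*(-16) + 100 = -192 + 100 = -92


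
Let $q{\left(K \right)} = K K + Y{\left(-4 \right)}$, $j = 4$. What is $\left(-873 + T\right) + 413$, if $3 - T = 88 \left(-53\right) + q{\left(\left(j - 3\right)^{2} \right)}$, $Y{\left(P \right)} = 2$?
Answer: $4204$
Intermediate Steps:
$q{\left(K \right)} = 2 + K^{2}$ ($q{\left(K \right)} = K K + 2 = K^{2} + 2 = 2 + K^{2}$)
$T = 4664$ ($T = 3 - \left(88 \left(-53\right) + \left(2 + \left(\left(4 - 3\right)^{2}\right)^{2}\right)\right) = 3 - \left(-4664 + \left(2 + \left(1^{2}\right)^{2}\right)\right) = 3 - \left(-4664 + \left(2 + 1^{2}\right)\right) = 3 - \left(-4664 + \left(2 + 1\right)\right) = 3 - \left(-4664 + 3\right) = 3 - -4661 = 3 + 4661 = 4664$)
$\left(-873 + T\right) + 413 = \left(-873 + 4664\right) + 413 = 3791 + 413 = 4204$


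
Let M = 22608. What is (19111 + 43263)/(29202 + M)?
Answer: 31187/25905 ≈ 1.2039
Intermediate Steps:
(19111 + 43263)/(29202 + M) = (19111 + 43263)/(29202 + 22608) = 62374/51810 = 62374*(1/51810) = 31187/25905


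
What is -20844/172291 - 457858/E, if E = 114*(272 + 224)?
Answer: -40031707907/4871011152 ≈ -8.2184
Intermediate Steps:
E = 56544 (E = 114*496 = 56544)
-20844/172291 - 457858/E = -20844/172291 - 457858/56544 = -20844*1/172291 - 457858*1/56544 = -20844/172291 - 228929/28272 = -40031707907/4871011152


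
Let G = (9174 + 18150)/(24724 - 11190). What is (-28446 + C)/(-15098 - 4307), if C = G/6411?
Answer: 82271969736/56123447599 ≈ 1.4659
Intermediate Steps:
G = 13662/6767 (G = 27324/13534 = 27324*(1/13534) = 13662/6767 ≈ 2.0189)
C = 4554/14461079 (C = (13662/6767)/6411 = (13662/6767)*(1/6411) = 4554/14461079 ≈ 0.00031491)
(-28446 + C)/(-15098 - 4307) = (-28446 + 4554/14461079)/(-15098 - 4307) = -411359848680/14461079/(-19405) = -411359848680/14461079*(-1/19405) = 82271969736/56123447599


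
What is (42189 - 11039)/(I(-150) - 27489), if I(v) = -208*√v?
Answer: -285427450/254044907 + 32396000*I*√6/762134721 ≈ -1.1235 + 0.10412*I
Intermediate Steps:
(42189 - 11039)/(I(-150) - 27489) = (42189 - 11039)/(-1040*I*√6 - 27489) = 31150/(-1040*I*√6 - 27489) = 31150/(-27489 - 1040*I*√6)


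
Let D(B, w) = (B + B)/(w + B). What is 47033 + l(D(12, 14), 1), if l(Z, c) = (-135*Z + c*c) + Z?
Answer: 609834/13 ≈ 46910.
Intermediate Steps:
D(B, w) = 2*B/(B + w) (D(B, w) = (2*B)/(B + w) = 2*B/(B + w))
l(Z, c) = c² - 134*Z (l(Z, c) = (-135*Z + c²) + Z = (c² - 135*Z) + Z = c² - 134*Z)
47033 + l(D(12, 14), 1) = 47033 + (1² - 268*12/(12 + 14)) = 47033 + (1 - 268*12/26) = 47033 + (1 - 134*12/13) = 47033 + (1 - 1608/13) = 47033 - 1595/13 = 609834/13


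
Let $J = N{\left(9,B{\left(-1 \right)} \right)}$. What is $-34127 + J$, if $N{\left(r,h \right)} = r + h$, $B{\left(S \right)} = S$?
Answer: $-34119$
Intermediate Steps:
$N{\left(r,h \right)} = h + r$
$J = 8$ ($J = -1 + 9 = 8$)
$-34127 + J = -34127 + 8 = -34119$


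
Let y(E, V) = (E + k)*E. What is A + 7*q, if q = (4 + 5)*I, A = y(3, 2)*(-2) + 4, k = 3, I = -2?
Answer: -158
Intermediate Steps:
y(E, V) = E*(3 + E) (y(E, V) = (E + 3)*E = (3 + E)*E = E*(3 + E))
A = -32 (A = (3*(3 + 3))*(-2) + 4 = (3*6)*(-2) + 4 = 18*(-2) + 4 = -36 + 4 = -32)
q = -18 (q = (4 + 5)*(-2) = 9*(-2) = -18)
A + 7*q = -32 + 7*(-18) = -32 - 126 = -158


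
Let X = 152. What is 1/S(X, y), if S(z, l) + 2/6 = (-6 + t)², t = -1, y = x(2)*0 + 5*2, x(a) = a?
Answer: 3/146 ≈ 0.020548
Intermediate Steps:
y = 10 (y = 2*0 + 5*2 = 0 + 10 = 10)
S(z, l) = 146/3 (S(z, l) = -⅓ + (-6 - 1)² = -⅓ + (-7)² = -⅓ + 49 = 146/3)
1/S(X, y) = 1/(146/3) = 3/146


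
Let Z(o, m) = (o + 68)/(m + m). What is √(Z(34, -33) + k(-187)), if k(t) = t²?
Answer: 3*√470118/11 ≈ 187.00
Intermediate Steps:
Z(o, m) = (68 + o)/(2*m) (Z(o, m) = (68 + o)/((2*m)) = (68 + o)*(1/(2*m)) = (68 + o)/(2*m))
√(Z(34, -33) + k(-187)) = √((½)*(68 + 34)/(-33) + (-187)²) = √((½)*(-1/33)*102 + 34969) = √(-17/11 + 34969) = √(384642/11) = 3*√470118/11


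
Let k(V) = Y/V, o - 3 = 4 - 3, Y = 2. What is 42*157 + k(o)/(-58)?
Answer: 764903/116 ≈ 6594.0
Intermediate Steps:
o = 4 (o = 3 + (4 - 3) = 3 + 1 = 4)
k(V) = 2/V
42*157 + k(o)/(-58) = 42*157 + (2/4)/(-58) = 6594 + (2*(1/4))*(-1/58) = 6594 + (1/2)*(-1/58) = 6594 - 1/116 = 764903/116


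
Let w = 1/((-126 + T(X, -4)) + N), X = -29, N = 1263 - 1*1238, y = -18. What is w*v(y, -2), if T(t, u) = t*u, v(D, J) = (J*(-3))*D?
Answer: -36/5 ≈ -7.2000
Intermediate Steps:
v(D, J) = -3*D*J (v(D, J) = (-3*J)*D = -3*D*J)
N = 25 (N = 1263 - 1238 = 25)
w = 1/15 (w = 1/((-126 - 29*(-4)) + 25) = 1/((-126 + 116) + 25) = 1/(-10 + 25) = 1/15 ≈ 0.066667)
w*v(y, -2) = (-3*(-18)*(-2))/15 = (1/15)*(-108) = -36/5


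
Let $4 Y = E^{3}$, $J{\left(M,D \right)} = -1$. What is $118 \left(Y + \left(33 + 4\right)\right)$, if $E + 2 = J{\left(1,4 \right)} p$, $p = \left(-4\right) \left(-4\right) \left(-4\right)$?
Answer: $7035042$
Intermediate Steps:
$p = -64$ ($p = 16 \left(-4\right) = -64$)
$E = 62$ ($E = -2 - -64 = -2 + 64 = 62$)
$Y = 59582$ ($Y = \frac{62^{3}}{4} = \frac{1}{4} \cdot 238328 = 59582$)
$118 \left(Y + \left(33 + 4\right)\right) = 118 \left(59582 + \left(33 + 4\right)\right) = 118 \left(59582 + 37\right) = 118 \cdot 59619 = 7035042$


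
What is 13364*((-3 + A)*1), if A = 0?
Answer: -40092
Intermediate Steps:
13364*((-3 + A)*1) = 13364*((-3 + 0)*1) = 13364*(-3*1) = 13364*(-3) = -40092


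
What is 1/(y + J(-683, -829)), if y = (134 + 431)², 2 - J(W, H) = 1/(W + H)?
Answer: 1512/482671225 ≈ 3.1326e-6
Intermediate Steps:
J(W, H) = 2 - 1/(H + W) (J(W, H) = 2 - 1/(W + H) = 2 - 1/(H + W))
y = 319225 (y = 565² = 319225)
1/(y + J(-683, -829)) = 1/(319225 + (-1 + 2*(-829) + 2*(-683))/(-829 - 683)) = 1/(319225 + (-1 - 1658 - 1366)/(-1512)) = 1/(319225 - 1/1512*(-3025)) = 1/(319225 + 3025/1512) = 1/(482671225/1512) = 1512/482671225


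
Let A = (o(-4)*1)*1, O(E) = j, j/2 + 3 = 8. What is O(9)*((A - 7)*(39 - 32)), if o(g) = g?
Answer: -770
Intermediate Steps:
j = 10 (j = -6 + 2*8 = -6 + 16 = 10)
O(E) = 10
A = -4 (A = -4*1*1 = -4*1 = -4)
O(9)*((A - 7)*(39 - 32)) = 10*((-4 - 7)*(39 - 32)) = 10*(-11*7) = 10*(-77) = -770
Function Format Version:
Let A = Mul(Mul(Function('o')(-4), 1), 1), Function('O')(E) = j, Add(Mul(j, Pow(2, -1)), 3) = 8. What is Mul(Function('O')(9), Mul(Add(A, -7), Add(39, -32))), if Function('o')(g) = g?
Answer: -770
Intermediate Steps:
j = 10 (j = Add(-6, Mul(2, 8)) = Add(-6, 16) = 10)
Function('O')(E) = 10
A = -4 (A = Mul(Mul(-4, 1), 1) = Mul(-4, 1) = -4)
Mul(Function('O')(9), Mul(Add(A, -7), Add(39, -32))) = Mul(10, Mul(Add(-4, -7), Add(39, -32))) = Mul(10, Mul(-11, 7)) = Mul(10, -77) = -770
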